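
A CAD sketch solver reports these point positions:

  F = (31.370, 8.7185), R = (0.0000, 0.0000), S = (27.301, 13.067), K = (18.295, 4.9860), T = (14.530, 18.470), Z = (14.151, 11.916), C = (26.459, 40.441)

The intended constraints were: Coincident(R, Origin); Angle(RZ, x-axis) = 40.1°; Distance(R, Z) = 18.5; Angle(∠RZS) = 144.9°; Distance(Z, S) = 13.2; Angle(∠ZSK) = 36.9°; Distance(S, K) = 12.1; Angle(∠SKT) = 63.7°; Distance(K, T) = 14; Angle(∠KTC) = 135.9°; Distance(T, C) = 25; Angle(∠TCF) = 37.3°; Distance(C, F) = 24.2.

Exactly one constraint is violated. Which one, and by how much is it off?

Distance(C, F) = 24.2 — off by 7.90.

R = (0.00, 0.00) ✓; RZ at 40.10° ✓; |RZ| = 18.50 ✓; ∠RZS = 144.9° ✓; |ZS| = 13.20 ✓; ∠ZSK = 36.90° ✓; |SK| = 12.10 ✓; ∠SKT = 63.70° ✓; |KT| = 14.00 ✓; ∠KTC = 135.9° ✓; |TC| = 25.00 ✓; ∠TCF = 37.30° ✓; |CF| = 32.10 ✗.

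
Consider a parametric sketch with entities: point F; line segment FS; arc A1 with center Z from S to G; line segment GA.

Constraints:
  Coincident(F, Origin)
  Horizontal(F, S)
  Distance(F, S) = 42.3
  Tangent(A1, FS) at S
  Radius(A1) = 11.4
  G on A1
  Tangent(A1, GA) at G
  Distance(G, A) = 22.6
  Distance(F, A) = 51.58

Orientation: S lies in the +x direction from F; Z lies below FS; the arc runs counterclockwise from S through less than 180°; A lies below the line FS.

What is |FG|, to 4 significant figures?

34.33

F is at the origin; F and S share the same y with |FS| = 42.3 and S on the +x side, so S = (42.30, 0.000). Tangency of A1 to FS means the radius ZS is perpendicular to FS, so Z = S + (0, -11.4) = (42.30, -11.40). Since ZG ⟂ GA (tangency), |ZA| = √(11.4² + 22.6²) = 25.31 regardless of where G sits on A1. So A lies on both circle(F, 51.58) and circle(Z, 25.31); the below-FS intersection is A = (36.83, -36.11). G is the foot of the tangent from A: G = (31.25, -14.21).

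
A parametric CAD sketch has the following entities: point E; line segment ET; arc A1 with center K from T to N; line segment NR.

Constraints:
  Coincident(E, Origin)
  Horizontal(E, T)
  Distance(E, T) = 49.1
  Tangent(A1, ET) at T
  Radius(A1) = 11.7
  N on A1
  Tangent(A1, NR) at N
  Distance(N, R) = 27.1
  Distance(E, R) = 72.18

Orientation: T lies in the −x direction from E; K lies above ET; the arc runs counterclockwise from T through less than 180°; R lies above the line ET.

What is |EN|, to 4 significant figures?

45.82

Checks: |KT| = 11.70 ✓; |KN| = 11.70 ✓; ∠(KN, NR) = 90.00° ✓; |NR| = 27.10 ✓; |ER| = 72.18 ✓.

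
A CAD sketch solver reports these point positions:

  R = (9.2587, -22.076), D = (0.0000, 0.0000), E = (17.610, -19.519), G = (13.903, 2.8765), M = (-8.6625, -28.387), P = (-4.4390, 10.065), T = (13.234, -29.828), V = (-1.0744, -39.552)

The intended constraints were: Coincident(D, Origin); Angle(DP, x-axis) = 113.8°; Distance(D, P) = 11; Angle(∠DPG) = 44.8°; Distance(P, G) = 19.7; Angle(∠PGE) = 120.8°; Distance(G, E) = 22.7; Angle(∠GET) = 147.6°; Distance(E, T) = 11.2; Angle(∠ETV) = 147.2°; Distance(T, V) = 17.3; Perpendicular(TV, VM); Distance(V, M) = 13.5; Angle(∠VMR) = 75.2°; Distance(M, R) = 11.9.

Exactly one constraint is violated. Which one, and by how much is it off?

Distance(M, R) = 11.9 — off by 7.10.

D = (0.00, 0.00) ✓; DP at 113.8° ✓; |DP| = 11.00 ✓; ∠DPG = 44.80° ✓; |PG| = 19.70 ✓; ∠PGE = 120.8° ✓; |GE| = 22.70 ✓; ∠GET = 147.6° ✓; |ET| = 11.20 ✓; ∠ETV = 147.2° ✓; |TV| = 17.30 ✓; ∠(TV, VM) = 90.00° ✓; |VM| = 13.50 ✓; ∠VMR = 75.20° ✓; |MR| = 19.00 ✗.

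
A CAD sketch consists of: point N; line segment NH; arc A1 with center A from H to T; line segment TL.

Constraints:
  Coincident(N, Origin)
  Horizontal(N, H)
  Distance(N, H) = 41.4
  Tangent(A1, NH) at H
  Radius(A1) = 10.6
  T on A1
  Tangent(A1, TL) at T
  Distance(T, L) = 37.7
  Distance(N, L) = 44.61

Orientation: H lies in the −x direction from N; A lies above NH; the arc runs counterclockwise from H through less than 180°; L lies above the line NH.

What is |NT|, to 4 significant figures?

32.29

N is at the origin; NH is horizontal with |NH| = 41.4 and H on the −x side, so H = (-41.40, 0.000). Tangency of A1 to NH means the radius AH is perpendicular to NH, so A = H + (0, 10.6) = (-41.40, 10.60). Since AT ⟂ TL (tangency), |AL| = √(10.6² + 37.7²) = 39.16 regardless of where T sits on A1. So L lies on both circle(N, 44.61) and circle(A, 39.16); the above-NH intersection is L = (-17.01, 41.24). T is the foot of the tangent from L: T = (-31.63, 6.490).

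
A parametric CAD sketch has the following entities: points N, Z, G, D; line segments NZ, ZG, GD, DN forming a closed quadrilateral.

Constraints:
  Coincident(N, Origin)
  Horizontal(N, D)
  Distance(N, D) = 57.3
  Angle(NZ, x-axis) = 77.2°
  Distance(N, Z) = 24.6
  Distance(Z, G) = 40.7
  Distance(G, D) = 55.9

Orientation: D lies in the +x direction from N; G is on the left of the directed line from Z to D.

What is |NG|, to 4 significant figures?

62.51

Checks: |ZG| = 40.70 ✓; |GD| = 55.90 ✓.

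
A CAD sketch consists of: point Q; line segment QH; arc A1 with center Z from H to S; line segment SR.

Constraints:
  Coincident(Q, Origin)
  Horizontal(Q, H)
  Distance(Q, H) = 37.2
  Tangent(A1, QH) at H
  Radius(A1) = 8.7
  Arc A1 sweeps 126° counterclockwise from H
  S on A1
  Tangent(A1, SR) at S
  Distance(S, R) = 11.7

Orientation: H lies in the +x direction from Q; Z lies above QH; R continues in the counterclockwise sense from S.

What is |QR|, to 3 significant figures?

44.0

Q is at the origin; Q and H share the same y with |QH| = 37.2 and H on the +x side, so H = (37.2, 0.00). A1 meets QH tangentially, so ZH is at right angles to QH, so Z = H + (0, 8.7) = (37.2, 8.70). On A1, H sits at bearing -90° from Z; a 126° counterclockwise sweep puts S at bearing 36°, so S = Z + 8.7·(cos 36°, sin 36°) = (44.2, 13.8). Tangency of A1 to SR means the radius ZS is perpendicular to SR, so SR runs along (−sin 36°, cos 36°); with |SR| = 11.7, R = (37.4, 23.3). Then |QR| = |R − Q| = 44.0.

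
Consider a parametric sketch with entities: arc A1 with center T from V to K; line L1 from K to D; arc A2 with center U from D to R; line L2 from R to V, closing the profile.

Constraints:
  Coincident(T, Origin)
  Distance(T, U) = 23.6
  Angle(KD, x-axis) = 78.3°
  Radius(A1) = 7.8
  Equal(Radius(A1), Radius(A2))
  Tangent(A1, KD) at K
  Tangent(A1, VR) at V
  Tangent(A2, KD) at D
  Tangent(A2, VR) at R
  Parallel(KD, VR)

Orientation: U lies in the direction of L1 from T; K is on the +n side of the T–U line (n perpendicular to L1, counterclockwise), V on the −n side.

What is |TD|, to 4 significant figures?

24.86

Tangency of A1 to both parallel lines with radius 7.8 puts K and V at T ± 7.8·n: K = (-7.638, 1.582), V = (7.638, -1.582). Equal radii place D and R the same way about U: D = U + 7.8·n = (-2.852, 24.69), R = U − 7.8·n = (12.42, 21.53). Then |TD| = |D − T| = 24.86.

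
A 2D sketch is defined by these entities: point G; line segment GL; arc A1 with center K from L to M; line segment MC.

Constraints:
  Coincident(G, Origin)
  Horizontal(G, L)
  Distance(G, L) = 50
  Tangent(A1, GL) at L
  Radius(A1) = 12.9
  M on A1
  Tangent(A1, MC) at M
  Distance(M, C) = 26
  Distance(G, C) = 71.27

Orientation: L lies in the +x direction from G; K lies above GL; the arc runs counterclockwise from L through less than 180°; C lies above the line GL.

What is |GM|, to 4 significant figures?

64.49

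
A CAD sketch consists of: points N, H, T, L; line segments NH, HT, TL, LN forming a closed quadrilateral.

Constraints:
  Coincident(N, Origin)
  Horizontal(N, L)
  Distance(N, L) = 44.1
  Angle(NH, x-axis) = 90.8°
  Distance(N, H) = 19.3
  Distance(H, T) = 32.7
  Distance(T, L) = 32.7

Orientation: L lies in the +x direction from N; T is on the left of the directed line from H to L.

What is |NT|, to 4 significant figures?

42.79

Checks: |HT| = 32.70 ✓; |TL| = 32.70 ✓.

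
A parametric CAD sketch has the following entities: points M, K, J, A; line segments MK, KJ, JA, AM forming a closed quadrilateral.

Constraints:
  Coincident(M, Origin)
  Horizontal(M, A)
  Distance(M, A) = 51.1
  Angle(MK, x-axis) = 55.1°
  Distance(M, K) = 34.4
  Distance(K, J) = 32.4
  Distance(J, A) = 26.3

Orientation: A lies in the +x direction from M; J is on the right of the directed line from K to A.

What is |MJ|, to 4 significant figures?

25.34

Checks: |KJ| = 32.40 ✓; |JA| = 26.30 ✓.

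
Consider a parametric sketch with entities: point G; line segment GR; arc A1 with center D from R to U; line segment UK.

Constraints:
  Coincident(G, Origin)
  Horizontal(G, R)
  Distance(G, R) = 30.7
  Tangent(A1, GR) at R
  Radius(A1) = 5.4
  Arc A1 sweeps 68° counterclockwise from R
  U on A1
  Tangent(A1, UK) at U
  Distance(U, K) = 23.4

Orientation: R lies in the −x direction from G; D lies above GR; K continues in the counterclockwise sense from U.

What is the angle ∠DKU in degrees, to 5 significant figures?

12.995°

G is at the origin; G and R share the same y with |GR| = 30.7 and R on the −x side, so R = (-30.700, 0.0000). Tangency of A1 to GR means the radius DR is perpendicular to GR, so D = R + (0, 5.4) = (-30.700, 5.4000). On A1, R sits at bearing -90° from D; a 68° counterclockwise sweep puts U at bearing -22°, so U = D + 5.4·(cos -22°, sin -22°) = (-25.693, 3.3771). Since A1 is tangent to UK there, DU ⟂ UK, so UK runs along (−sin -22°, cos -22°); with |UK| = 23.4, K = (-16.927, 25.073). Then cos ∠DKU = KD·KU / (|KD||KU|), giving 12.995°.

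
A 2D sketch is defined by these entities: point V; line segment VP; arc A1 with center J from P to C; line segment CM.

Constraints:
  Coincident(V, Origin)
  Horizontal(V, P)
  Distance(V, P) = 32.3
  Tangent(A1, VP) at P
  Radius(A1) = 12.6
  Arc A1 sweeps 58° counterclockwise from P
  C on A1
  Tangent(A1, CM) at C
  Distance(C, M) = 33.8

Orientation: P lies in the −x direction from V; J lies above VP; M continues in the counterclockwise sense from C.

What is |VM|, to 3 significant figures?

34.8

On A1, P sits at bearing -90° from J; a 58° counterclockwise sweep puts C at bearing -32°, so C = J + 12.6·(cos -32°, sin -32°) = (-21.6, 5.92). A1 meets CM tangentially, so JC is at right angles to CM, so CM runs along (−sin -32°, cos -32°); with |CM| = 33.8, M = (-3.70, 34.6). Then |VM| = |M − V| = 34.8.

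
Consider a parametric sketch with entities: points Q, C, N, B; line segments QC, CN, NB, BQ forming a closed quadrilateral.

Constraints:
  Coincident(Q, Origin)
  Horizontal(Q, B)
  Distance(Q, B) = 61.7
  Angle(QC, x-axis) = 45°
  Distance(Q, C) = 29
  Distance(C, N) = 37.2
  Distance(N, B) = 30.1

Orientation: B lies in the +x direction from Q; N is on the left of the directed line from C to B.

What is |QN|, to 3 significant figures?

63.9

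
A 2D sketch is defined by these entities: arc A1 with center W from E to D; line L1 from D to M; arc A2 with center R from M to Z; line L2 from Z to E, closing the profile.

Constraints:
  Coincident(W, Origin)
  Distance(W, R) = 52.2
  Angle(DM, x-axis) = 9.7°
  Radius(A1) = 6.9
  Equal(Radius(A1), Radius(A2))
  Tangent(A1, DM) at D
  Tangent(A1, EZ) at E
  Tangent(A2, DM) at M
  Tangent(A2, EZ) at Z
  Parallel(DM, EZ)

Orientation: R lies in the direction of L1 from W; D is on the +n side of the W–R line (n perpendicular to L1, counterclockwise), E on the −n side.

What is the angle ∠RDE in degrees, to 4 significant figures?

82.47°

W is at the origin and R lies 52.2 along u from W, so R = 52.2·u = (51.45, 8.795). Tangency of A1 to both parallel lines with radius 6.9 puts D and E at W ± 6.9·n: D = (-1.163, 6.801), E = (1.163, -6.801). Then cos ∠RDE = DR·DE / (|DR||DE|), giving 82.47°.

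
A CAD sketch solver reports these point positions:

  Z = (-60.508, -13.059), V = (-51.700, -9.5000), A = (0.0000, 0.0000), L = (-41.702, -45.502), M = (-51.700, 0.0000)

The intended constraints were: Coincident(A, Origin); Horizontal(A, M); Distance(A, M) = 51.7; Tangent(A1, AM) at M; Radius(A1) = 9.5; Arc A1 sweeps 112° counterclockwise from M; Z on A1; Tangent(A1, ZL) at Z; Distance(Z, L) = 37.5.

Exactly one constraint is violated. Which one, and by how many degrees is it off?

Tangent(A1, ZL) at Z — off by 8.10°.

A = (0.00, 0.00) ✓; A.y = 0.00, M.y = 0.00 ✓; |AM| = 51.70 ✓; ∠(VM, MA) = 90.00° ✓; |VM| = 9.500 ✓; bearing(V→Z) − bearing(V→M) = 112.0° ✓; |VZ| = 9.500 ✓; ∠(VZ, ZL) = 81.90° ✗; |ZL| = 37.50 ✓.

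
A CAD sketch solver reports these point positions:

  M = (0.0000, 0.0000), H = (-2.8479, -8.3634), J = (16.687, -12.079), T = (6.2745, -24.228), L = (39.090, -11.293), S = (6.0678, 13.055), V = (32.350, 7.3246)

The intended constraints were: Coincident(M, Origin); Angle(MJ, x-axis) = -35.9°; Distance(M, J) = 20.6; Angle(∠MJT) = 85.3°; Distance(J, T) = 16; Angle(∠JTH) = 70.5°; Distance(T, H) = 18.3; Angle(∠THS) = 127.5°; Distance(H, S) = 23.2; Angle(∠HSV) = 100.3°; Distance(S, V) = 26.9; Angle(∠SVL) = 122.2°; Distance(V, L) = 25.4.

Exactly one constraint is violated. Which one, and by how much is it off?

Distance(V, L) = 25.4 — off by 5.60.

M = (0.00, 0.00) ✓; MJ at -35.90° ✓; |MJ| = 20.60 ✓; ∠MJT = 85.30° ✓; |JT| = 16.00 ✓; ∠JTH = 70.50° ✓; |TH| = 18.30 ✓; ∠THS = 127.5° ✓; |HS| = 23.20 ✓; ∠HSV = 100.3° ✓; |SV| = 26.90 ✓; ∠SVL = 122.2° ✓; |VL| = 19.80 ✗.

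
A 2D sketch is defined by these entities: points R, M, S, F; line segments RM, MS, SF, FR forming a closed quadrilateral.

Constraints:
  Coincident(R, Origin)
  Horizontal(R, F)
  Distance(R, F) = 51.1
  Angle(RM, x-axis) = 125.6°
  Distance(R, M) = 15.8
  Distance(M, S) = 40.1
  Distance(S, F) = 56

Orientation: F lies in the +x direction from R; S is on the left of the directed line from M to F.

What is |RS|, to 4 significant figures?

46.75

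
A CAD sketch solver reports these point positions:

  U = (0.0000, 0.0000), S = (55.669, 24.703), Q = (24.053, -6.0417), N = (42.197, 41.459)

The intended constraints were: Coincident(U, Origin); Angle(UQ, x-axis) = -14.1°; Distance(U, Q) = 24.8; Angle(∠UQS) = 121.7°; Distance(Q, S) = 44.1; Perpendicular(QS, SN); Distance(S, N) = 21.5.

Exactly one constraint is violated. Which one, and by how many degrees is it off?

Perpendicular(QS, SN) — off by 5.40°.

U = (0.00, 0.00) ✓; UQ at -14.10° ✓; |UQ| = 24.80 ✓; ∠UQS = 121.7° ✓; |QS| = 44.10 ✓; ∠(QS, SN) = 84.60° ✗; |SN| = 21.50 ✓.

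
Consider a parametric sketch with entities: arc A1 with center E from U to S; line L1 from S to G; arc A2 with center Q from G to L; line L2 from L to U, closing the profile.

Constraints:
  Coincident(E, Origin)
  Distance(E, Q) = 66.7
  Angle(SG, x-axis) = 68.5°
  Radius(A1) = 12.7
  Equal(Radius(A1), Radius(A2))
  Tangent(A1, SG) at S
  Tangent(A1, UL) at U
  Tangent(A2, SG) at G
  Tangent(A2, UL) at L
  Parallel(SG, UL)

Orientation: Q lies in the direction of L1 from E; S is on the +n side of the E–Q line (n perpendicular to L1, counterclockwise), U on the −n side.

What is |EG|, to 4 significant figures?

67.90

The slot axis is L1's direction at 68.5°, so u = (cos 68.5°, sin 68.5°) = (0.3665, 0.9304) and n = (−sin 68.5°, cos 68.5°) = (-0.9304, 0.3665). E is at the origin and Q lies 66.7 along u from E, so Q = 66.7·u = (24.45, 62.06). Tangency of A1 to both parallel lines with radius 12.7 puts S and U at E ± 12.7·n: S = (-11.82, 4.655), U = (11.82, -4.655). Equal radii place G and L the same way about Q: G = Q + 12.7·n = (12.63, 66.71), L = Q − 12.7·n = (36.26, 57.40). Then |EG| = |G − E| = 67.90.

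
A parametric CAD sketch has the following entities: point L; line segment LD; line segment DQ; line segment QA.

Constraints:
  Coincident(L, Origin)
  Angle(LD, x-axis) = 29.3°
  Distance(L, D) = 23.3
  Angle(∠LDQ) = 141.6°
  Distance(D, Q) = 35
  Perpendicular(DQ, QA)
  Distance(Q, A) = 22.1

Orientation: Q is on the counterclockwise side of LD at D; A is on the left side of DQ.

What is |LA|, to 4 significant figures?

53.80

L is at the origin; LD runs at 29.3° with length 23.3, so D = 23.3·(cos 29.3°, sin 29.3°) = (20.32, 11.40). ∠LDQ = 141.6°, so DQ runs at 29.3° + (180° − 141.6°) = 67.70° from the x-axis; with |DQ| = 35.0, Q = D + 35.0·(cos 67.70°, sin 67.70°) = (33.60, 43.78). DQ ⟂ QA; with |QA| = 22.1 on the left of DQ, A = Q + 22.1·(-0.9252, 0.3795) = (13.15, 52.17). Then |LA| = |A − L| = 53.80.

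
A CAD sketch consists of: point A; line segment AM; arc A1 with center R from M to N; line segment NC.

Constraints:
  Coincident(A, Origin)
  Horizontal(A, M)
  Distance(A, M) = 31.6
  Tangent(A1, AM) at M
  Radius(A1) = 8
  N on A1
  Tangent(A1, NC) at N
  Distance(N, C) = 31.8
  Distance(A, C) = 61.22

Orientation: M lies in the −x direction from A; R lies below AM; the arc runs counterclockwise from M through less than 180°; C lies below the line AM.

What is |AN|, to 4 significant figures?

39.44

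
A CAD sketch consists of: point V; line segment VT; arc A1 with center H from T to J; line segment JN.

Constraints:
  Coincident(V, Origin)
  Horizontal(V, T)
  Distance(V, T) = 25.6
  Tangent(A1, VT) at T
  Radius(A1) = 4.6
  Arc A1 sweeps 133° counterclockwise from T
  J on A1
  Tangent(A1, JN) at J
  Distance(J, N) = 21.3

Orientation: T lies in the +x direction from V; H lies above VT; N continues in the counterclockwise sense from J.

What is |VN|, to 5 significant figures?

27.423

On A1, T sits at bearing -90° from H; a 133° counterclockwise sweep puts J at bearing 43°, so J = H + 4.6·(cos 43°, sin 43°) = (28.964, 7.7372). The tangent condition forces HJ to be normal to JN, so JN runs along (−sin 43°, cos 43°); with |JN| = 21.3, N = (14.438, 23.315). Then |VN| = |N − V| = 27.423.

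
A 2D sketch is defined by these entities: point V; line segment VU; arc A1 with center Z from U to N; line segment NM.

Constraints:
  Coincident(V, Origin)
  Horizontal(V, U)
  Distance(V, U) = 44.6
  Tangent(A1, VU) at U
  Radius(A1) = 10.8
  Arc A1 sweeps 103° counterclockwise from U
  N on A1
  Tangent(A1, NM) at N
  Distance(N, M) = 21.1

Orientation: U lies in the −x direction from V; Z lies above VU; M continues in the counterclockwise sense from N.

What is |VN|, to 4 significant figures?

36.55

The tangent condition forces ZU to be normal to VU, so Z = U + (0, 10.8) = (-44.60, 10.80). On A1, U sits at bearing -90° from Z; a 103° counterclockwise sweep puts N at bearing 13°, so N = Z + 10.8·(cos 13°, sin 13°) = (-34.08, 13.23). Then |VN| = |N − V| = 36.55.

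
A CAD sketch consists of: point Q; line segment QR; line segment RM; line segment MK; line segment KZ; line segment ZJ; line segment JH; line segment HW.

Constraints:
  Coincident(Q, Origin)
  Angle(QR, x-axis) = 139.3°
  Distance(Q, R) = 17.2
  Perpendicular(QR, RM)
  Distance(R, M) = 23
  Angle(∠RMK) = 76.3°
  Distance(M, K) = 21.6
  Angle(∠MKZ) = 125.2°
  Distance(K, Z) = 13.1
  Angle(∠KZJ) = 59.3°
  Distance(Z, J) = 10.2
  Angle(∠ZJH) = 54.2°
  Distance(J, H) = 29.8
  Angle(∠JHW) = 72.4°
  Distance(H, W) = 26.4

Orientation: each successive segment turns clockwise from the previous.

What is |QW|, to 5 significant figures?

32.124

Q is at the origin; QR runs at 139.3° with length 17.2, so R = (-13.040, 11.216). QR ⟂ RM, so RM runs at 49.300°; with |RM| = 23.0, M = (1.9584, 28.653). ∠RMK = 76.3° gives MK at -54.400° from the x-axis; with |MK| = 21.6, K = (14.532, 11.090). ∠MKZ = 125.2° gives KZ at -109.20° from the x-axis; with |KZ| = 13.1, Z = (10.224, -1.2811). ∠KZJ = 59.3° gives ZJ at 130.10° from the x-axis; with |ZJ| = 10.2, J = (3.6540, 6.5211). ∠ZJH = 54.2° gives JH at 4.3000° from the x-axis; with |JH| = 29.8, H = (33.370, 8.7554). ∠JHW = 72.4° gives HW at -103.30° from the x-axis; with |HW| = 26.4, W = (27.297, -16.936). Then |QW| = |W − Q| = 32.124.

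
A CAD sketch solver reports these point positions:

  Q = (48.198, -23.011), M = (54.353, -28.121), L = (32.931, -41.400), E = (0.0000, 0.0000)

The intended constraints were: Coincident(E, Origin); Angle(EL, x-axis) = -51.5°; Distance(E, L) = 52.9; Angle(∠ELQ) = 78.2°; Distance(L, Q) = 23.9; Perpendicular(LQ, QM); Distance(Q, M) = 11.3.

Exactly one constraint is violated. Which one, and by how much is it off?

Distance(Q, M) = 11.3 — off by 3.30.

E = (0.00, 0.00) ✓; EL at -51.50° ✓; |EL| = 52.90 ✓; ∠ELQ = 78.20° ✓; |LQ| = 23.90 ✓; ∠(LQ, QM) = 90.00° ✓; |QM| = 8.000 ✗.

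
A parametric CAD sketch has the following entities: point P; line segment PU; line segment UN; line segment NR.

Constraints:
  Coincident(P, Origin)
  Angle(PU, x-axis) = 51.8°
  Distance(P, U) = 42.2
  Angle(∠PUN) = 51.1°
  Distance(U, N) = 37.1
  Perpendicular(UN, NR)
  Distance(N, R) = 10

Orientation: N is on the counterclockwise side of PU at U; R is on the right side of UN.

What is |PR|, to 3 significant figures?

44.1

P is at the origin; PU runs at 51.8° with length 42.2, so U = 42.2·(cos 51.8°, sin 51.8°) = (26.1, 33.2). ∠PUN = 51.1°, so UN runs at 51.8° + (180° − 51.1°) = 181° from the x-axis; with |UN| = 37.1, N = U + 37.1·(cos 181°, sin 181°) = (-11.0, 32.7). UN ⟂ NR; with |NR| = 10.0 on the right of UN, R = N + 10.0·(-0.0122, 1.00) = (-11.1, 42.7). Then |PR| = |R − P| = 44.1.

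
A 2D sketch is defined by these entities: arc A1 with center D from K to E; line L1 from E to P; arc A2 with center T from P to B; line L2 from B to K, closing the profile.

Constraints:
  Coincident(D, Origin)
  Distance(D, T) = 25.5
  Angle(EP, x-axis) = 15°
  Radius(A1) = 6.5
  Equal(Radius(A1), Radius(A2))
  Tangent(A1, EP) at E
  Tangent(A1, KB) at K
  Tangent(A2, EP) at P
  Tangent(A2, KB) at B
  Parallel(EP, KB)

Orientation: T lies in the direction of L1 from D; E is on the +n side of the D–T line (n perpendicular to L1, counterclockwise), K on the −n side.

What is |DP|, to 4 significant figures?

26.32

The slot axis is L1's direction at 15.0°, so u = (cos 15.0°, sin 15.0°) = (0.9659, 0.2588) and n = (−sin 15.0°, cos 15.0°) = (-0.2588, 0.9659). D is at the origin and T lies 25.5 along u from D, so T = 25.5·u = (24.63, 6.600). Tangency of A1 to both parallel lines with radius 6.5 puts E and K at D ± 6.5·n: E = (-1.682, 6.279), K = (1.682, -6.279). Equal radii place P and B the same way about T: P = T + 6.5·n = (22.95, 12.88), B = T − 6.5·n = (26.31, 0.3214). Then |DP| = |P − D| = 26.32.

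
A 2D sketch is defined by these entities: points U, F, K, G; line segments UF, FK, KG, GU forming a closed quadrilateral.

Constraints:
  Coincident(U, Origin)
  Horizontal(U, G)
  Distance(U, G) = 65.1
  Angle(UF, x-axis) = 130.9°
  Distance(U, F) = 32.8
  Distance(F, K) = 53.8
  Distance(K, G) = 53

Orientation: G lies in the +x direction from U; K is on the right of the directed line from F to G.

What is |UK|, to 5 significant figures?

21.010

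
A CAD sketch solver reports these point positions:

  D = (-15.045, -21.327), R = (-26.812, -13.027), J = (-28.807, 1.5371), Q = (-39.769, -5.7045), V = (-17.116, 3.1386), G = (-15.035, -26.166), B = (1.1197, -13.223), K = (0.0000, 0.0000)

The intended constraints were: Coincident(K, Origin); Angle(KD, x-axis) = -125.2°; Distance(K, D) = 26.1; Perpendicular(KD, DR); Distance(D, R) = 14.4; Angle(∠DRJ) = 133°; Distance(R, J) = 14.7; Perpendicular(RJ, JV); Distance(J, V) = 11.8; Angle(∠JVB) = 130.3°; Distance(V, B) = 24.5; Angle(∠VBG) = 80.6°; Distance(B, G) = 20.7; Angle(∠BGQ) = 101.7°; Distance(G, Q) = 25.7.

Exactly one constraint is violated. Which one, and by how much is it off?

Distance(G, Q) = 25.7 — off by 6.40.

K = (0.00, 0.00) ✓; KD at -125.2° ✓; |KD| = 26.10 ✓; ∠(KD, DR) = 90.00° ✓; |DR| = 14.40 ✓; ∠DRJ = 133.0° ✓; |RJ| = 14.70 ✓; ∠(RJ, JV) = 90.00° ✓; |JV| = 11.80 ✓; ∠JVB = 130.3° ✓; |VB| = 24.50 ✓; ∠VBG = 80.60° ✓; |BG| = 20.70 ✓; ∠BGQ = 101.7° ✓; |GQ| = 32.10 ✗.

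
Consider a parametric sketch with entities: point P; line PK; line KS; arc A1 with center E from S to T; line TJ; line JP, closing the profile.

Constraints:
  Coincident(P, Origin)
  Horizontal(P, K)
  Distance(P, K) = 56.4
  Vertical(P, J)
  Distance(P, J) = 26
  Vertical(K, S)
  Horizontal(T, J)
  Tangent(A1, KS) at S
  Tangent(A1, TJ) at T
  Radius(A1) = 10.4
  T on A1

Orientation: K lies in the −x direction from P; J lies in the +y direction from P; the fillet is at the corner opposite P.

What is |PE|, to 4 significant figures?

48.57

P is at the origin; PK is horizontal with |PK| = 56.4 and K on the −x side, so K = (-56.40, 0.000). P and J share the same x with |PJ| = 26.0 and J on the +y side, so J = (0.000, 26.00). The virtual corner opposite P is at (-56.40, 26.00). A1 meets KS tangentially, so ES is at right angles to KS and tangency of A1 to TJ means the radius ET is perpendicular to TJ, with radius 10.4, so the center E sits 10.4 in from both sides at E = (-46.00, 15.60). Then |PE| = |E − P| = 48.57.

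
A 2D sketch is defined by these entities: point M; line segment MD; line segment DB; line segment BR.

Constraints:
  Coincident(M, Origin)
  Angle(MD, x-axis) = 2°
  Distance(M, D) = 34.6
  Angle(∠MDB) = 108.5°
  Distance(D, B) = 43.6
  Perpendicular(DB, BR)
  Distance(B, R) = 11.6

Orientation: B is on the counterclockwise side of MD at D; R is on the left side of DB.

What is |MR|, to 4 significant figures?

58.56

M is at the origin; MD runs at 2.0° with length 34.6, so D = 34.6·(cos 2.0°, sin 2.0°) = (34.58, 1.208). ∠MDB = 108.5°, so DB runs at 2.0° + (180° − 108.5°) = 73.50° from the x-axis; with |DB| = 43.6, B = D + 43.6·(cos 73.50°, sin 73.50°) = (46.96, 43.01). The perpendicularity gives BR at right angles to DB; with |BR| = 11.6 on the left of DB, R = B + 11.6·(-0.9588, 0.2840) = (35.84, 46.31). Then |MR| = |R − M| = 58.56.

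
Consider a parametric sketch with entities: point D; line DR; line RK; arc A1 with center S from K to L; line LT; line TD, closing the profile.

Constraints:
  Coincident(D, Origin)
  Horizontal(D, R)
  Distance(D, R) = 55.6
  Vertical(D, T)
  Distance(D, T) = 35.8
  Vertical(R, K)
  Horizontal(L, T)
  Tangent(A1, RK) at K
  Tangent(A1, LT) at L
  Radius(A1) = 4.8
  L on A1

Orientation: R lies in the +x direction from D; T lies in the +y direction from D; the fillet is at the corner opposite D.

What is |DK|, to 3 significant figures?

63.7

D is at the origin; DR is horizontal with |DR| = 55.6 and R on the +x side, so R = (55.6, 0.00). DT is vertical with |DT| = 35.8 and T on the +y side, so T = (0.00, 35.8). The virtual corner opposite D is at (55.6, 35.8). The tangent condition forces SK to be normal to RK and tangency of A1 to LT means the radius SL is perpendicular to LT, with radius 4.8, so the center S sits 4.8 in from both sides at S = (50.8, 31.0). That places the tangent points at K = (55.6, 31.0) on RK and L = (50.8, 35.8) on LT. Then |DK| = |K − D| = 63.7.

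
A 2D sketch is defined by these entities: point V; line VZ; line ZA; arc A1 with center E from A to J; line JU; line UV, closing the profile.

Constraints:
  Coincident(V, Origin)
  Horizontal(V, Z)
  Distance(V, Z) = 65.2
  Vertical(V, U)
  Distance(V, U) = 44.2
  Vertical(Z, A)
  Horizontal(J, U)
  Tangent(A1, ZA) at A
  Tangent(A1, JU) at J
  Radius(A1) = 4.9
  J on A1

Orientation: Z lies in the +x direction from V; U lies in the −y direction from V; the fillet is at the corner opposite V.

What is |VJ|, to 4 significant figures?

74.76

V is at the origin; V and Z share the same y with |VZ| = 65.2 and Z on the +x side, so Z = (65.20, 0.000). V and U share the same x with |VU| = 44.2 and U on the −y side, so U = (0.000, -44.20). The virtual corner opposite V is at (65.20, -44.20). A1 meets ZA tangentially, so EA is at right angles to ZA and A1 meets JU tangentially, so EJ is at right angles to JU, with radius 4.9, so the center E sits 4.9 in from both sides at E = (60.30, -39.30). That places the tangent points at A = (65.20, -39.30) on ZA and J = (60.30, -44.20) on JU. Then |VJ| = |J − V| = 74.76.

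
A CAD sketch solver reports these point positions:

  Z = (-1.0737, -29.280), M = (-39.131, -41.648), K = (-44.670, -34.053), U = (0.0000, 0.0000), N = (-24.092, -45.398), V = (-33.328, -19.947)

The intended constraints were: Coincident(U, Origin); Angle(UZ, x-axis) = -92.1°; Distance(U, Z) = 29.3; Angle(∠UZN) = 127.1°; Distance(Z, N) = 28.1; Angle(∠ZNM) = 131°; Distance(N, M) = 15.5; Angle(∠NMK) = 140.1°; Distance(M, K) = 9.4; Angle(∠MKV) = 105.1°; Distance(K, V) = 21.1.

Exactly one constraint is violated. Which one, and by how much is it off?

Distance(K, V) = 21.1 — off by 3.00.

U = (0.00, 0.00) ✓; UZ at -92.10° ✓; |UZ| = 29.30 ✓; ∠UZN = 127.1° ✓; |ZN| = 28.10 ✓; ∠ZNM = 131.0° ✓; |NM| = 15.50 ✓; ∠NMK = 140.1° ✓; |MK| = 9.400 ✓; ∠MKV = 105.1° ✓; |KV| = 18.10 ✗.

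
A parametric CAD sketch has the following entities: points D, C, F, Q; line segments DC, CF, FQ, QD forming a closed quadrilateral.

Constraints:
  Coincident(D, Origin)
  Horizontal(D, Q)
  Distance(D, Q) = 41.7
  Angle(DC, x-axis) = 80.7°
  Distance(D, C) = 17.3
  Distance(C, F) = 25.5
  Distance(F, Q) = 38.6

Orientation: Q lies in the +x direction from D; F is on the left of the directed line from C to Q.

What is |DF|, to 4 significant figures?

40.21

Checks: |CF| = 25.50 ✓; |FQ| = 38.60 ✓.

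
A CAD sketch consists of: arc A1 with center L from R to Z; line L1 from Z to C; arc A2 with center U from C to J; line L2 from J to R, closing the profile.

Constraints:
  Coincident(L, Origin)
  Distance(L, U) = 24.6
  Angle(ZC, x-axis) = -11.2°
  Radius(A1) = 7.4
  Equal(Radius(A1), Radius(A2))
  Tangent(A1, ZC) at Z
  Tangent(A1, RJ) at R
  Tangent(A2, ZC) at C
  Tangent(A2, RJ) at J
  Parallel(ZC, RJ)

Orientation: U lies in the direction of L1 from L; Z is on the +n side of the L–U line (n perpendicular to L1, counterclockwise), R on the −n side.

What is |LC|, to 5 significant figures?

25.689

The slot axis is L1's direction at -11.2°, so u = (cos -11.2°, sin -11.2°) = (0.98096, -0.19423) and n = (−sin -11.2°, cos -11.2°) = (0.19423, 0.98096). L is at the origin and U lies 24.6 along u from L, so U = 24.6·u = (24.131, -4.7782). Tangency of A1 to both parallel lines with radius 7.4 puts Z and R at L ± 7.4·n: Z = (1.4373, 7.2591), R = (-1.4373, -7.2591). Equal radii place C and J the same way about U: C = U + 7.4·n = (25.569, 2.4809), J = U − 7.4·n = (22.694, -12.037). Then |LC| = |C − L| = 25.689.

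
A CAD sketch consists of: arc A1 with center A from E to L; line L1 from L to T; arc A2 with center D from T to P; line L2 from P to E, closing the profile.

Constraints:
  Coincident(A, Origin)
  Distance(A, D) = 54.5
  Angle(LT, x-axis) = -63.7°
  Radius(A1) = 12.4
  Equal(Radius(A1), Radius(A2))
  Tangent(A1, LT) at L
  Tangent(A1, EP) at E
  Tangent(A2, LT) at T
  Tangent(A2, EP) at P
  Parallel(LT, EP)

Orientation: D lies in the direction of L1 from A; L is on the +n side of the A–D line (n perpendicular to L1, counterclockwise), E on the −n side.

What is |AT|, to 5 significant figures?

55.893

The slot axis is L1's direction at -63.7°, so u = (cos -63.7°, sin -63.7°) = (0.44307, -0.89649) and n = (−sin -63.7°, cos -63.7°) = (0.89649, 0.44307). A is at the origin and D lies 54.5 along u from A, so D = 54.5·u = (24.147, -48.859). Tangency of A1 to both parallel lines with radius 12.4 puts L and E at A ± 12.4·n: L = (11.116, 5.4941), E = (-11.116, -5.4941). Equal radii place T and P the same way about D: T = D + 12.4·n = (35.264, -43.364), P = D − 12.4·n = (13.031, -54.353). Then |AT| = |T − A| = 55.893.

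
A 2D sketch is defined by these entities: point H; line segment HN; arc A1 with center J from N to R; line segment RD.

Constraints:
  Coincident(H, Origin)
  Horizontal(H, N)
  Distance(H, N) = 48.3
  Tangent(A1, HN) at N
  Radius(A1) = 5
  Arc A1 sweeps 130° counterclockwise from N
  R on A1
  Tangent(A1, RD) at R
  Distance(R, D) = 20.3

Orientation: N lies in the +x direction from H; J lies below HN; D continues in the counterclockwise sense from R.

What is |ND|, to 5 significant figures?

25.490

On A1, N sits at bearing 90° from J; a 130° counterclockwise sweep puts R at bearing 220°, so R = J + 5.0·(cos 220°, sin 220°) = (44.470, -8.2139). Tangency of A1 to RD means the radius JR is perpendicular to RD, so RD runs along (−sin 220°, cos 220°); with |RD| = 20.3, D = (57.518, -23.765). Then |ND| = |D − N| = 25.490.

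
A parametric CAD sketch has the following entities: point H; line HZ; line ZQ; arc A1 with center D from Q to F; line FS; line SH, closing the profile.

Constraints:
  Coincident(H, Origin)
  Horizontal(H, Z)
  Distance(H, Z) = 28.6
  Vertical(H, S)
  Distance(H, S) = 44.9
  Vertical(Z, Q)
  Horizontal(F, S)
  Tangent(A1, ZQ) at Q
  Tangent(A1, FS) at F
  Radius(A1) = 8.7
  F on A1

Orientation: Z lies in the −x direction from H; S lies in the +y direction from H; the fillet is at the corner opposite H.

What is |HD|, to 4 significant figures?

41.31

H is at the origin; HZ is horizontal with |HZ| = 28.6 and Z on the −x side, so Z = (-28.60, 0.000). H and S share the same x with |HS| = 44.9 and S on the +y side, so S = (0.000, 44.90). The virtual corner opposite H is at (-28.60, 44.90). The tangent condition forces DQ to be normal to ZQ and since A1 is tangent to FS there, DF ⟂ FS, with radius 8.7, so the center D sits 8.7 in from both sides at D = (-19.90, 36.20). Then |HD| = |D − H| = 41.31.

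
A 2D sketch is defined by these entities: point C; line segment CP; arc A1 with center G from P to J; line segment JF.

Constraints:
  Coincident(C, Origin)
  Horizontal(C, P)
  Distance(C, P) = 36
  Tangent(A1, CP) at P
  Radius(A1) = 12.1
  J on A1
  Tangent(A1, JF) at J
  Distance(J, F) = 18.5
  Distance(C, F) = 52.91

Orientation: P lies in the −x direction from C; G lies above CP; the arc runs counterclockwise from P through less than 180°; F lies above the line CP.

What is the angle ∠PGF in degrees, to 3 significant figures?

167°

Checks: |GJ| = 12.10 ✓; ∠(GJ, JF) = 90.00° ✓; |JF| = 18.50 ✓; |CF| = 52.91 ✓.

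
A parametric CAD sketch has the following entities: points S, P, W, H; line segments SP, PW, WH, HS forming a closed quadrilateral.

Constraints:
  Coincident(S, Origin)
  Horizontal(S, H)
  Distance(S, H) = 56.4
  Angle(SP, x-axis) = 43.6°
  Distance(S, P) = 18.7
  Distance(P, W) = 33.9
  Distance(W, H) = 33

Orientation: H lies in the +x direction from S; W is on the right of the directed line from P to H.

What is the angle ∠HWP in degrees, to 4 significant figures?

83.97°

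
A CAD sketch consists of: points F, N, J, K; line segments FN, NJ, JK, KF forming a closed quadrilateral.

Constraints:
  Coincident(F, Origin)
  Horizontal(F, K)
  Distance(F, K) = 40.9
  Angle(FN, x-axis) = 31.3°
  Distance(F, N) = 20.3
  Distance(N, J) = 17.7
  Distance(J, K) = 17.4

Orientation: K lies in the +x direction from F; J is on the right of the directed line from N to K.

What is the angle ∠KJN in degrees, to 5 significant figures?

94.655°

Checks: |NJ| = 17.70 ✓; |JK| = 17.40 ✓.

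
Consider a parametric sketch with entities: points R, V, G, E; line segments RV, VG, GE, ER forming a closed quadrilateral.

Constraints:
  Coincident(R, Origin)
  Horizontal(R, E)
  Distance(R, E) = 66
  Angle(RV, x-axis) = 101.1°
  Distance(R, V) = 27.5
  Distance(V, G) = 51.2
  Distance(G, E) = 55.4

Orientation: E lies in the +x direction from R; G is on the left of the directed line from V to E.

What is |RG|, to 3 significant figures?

64.0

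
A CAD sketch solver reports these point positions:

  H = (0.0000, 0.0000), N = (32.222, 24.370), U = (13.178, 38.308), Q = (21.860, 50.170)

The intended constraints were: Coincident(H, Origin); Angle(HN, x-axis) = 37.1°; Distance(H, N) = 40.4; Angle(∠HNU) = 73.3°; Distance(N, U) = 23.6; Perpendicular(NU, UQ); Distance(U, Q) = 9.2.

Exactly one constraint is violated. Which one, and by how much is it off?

Distance(U, Q) = 9.2 — off by 5.50.

H = (0.00, 0.00) ✓; HN at 37.10° ✓; |HN| = 40.40 ✓; ∠HNU = 73.30° ✓; |NU| = 23.60 ✓; ∠(NU, UQ) = 90.00° ✓; |UQ| = 14.70 ✗.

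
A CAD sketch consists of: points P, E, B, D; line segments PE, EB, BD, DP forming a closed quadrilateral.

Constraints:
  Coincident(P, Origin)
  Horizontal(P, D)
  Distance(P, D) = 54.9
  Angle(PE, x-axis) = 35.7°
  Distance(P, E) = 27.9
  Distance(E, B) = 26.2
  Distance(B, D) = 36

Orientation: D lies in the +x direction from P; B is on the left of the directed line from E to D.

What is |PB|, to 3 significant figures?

54.0

P is at the origin; P and D share the same y with |PD| = 54.9 and D in +x, so D = (54.9, 0). PE runs at 35.7° with |PE| = 27.9, so E = (22.7, 16.3). B is determined by |EB| = 26.2 and |BD| = 36.0 together: it lies at the intersection of circle(E, 26.2) and circle(D, 36.0). With |ED| = 36.1, the foot of the radical line on ED is 9.62 from E and the perpendicular offset is √(26.2² − 9.62²) = 24.4. Taking the left-of-ED solution: B = (42.2, 33.7).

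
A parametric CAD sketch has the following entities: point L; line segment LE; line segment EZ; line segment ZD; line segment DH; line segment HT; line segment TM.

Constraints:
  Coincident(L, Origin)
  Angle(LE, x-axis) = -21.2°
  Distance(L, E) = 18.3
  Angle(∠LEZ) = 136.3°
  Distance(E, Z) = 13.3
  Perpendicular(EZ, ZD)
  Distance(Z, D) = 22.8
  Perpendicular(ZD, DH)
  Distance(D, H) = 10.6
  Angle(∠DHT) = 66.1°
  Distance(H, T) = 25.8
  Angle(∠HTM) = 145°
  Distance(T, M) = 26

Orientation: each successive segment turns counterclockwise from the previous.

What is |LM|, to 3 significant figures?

55.6

L is at the origin; LE runs at -21.2° with length 18.3, so E = (17.1, -6.62). ∠LEZ = 136.3° gives EZ at 22.5° from the x-axis; with |EZ| = 13.3, Z = (29.3, -1.53). EZ ⟂ ZD, so ZD runs at 112°; with |ZD| = 22.8, D = (20.6, 19.5). ZD is perpendicular to DH, so DH runs at -158°; with |DH| = 10.6, H = (10.8, 15.5). ∠DHT = 66.1° gives HT at -43.6° from the x-axis; with |HT| = 25.8, T = (29.5, -2.31). ∠HTM = 145.0° gives TM at -8.60° from the x-axis; with |TM| = 26.0, M = (55.2, -6.20). Then |LM| = |M − L| = 55.6.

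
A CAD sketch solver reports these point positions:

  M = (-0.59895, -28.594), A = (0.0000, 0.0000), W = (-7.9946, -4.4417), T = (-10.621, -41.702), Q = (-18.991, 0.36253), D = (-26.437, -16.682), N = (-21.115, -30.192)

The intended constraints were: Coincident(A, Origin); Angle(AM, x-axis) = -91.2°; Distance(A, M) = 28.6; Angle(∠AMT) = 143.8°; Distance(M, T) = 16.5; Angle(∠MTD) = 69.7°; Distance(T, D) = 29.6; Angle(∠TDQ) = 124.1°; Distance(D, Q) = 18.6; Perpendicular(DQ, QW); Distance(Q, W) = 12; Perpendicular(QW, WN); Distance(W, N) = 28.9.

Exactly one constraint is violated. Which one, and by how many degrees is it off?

Perpendicular(QW, WN) — off by 3.40°.

A = (0.00, 0.00) ✓; AM at -91.20° ✓; |AM| = 28.60 ✓; ∠AMT = 143.8° ✓; |MT| = 16.50 ✓; ∠MTD = 69.70° ✓; |TD| = 29.60 ✓; ∠TDQ = 124.1° ✓; |DQ| = 18.60 ✓; ∠(DQ, QW) = 90.00° ✓; |QW| = 12.00 ✓; ∠(QW, WN) = 93.40° ✗; |WN| = 28.90 ✓.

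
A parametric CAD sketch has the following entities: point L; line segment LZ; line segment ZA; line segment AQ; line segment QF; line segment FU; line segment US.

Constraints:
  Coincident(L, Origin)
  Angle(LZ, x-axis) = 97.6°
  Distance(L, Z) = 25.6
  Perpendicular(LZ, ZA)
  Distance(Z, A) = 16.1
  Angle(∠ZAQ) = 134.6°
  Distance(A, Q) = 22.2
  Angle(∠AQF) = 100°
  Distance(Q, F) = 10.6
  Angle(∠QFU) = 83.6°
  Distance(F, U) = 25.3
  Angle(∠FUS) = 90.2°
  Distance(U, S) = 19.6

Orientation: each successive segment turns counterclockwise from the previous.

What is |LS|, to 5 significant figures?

38.152

∠QFU = 83.6° gives FU at 49.400° from the x-axis; with |FU| = 25.3, U = (-9.0109, 16.973). ∠FUS = 90.2° gives US at 139.20° from the x-axis; with |US| = 19.6, S = (-23.848, 29.780). Then |LS| = |S − L| = 38.152.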